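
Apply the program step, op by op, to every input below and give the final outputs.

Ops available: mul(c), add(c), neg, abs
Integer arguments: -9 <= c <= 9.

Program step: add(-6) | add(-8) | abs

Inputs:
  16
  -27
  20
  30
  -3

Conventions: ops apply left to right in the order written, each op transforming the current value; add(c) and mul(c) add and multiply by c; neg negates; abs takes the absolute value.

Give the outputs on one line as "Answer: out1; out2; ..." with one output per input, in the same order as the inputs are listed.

2; 41; 6; 16; 17

Execution, op by op:
  16 -> 10 -> 2 -> 2
  -27 -> -33 -> -41 -> 41
  20 -> 14 -> 6 -> 6
  30 -> 24 -> 16 -> 16
  -3 -> -9 -> -17 -> 17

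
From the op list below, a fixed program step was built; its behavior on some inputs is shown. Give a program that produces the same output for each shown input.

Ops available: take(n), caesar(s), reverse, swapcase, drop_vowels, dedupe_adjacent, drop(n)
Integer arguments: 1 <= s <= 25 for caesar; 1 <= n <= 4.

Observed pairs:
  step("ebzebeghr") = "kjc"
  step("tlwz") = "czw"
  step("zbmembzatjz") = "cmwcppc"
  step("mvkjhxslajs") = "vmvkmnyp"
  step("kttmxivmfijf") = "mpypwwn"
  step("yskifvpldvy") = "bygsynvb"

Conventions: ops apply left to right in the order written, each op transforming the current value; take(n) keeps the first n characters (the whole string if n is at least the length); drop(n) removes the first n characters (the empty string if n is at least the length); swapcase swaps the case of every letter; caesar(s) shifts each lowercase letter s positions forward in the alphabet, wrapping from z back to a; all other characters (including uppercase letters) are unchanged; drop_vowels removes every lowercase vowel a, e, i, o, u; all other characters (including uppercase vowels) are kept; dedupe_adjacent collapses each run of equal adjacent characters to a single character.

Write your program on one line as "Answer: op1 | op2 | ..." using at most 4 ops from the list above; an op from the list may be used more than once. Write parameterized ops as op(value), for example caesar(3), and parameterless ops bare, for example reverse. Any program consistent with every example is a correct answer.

reverse | drop_vowels | caesar(3) | drop_vowels

Check, running the answer program on each example:
  "ebzebeghr" -> "rhgebezbe" -> "rhgbzb" -> "ukjece" -> "kjc"
  "tlwz" -> "zwlt" -> "zwlt" -> "czow" -> "czw"
  "zbmembzatjz" -> "zjtazbmembz" -> "zjtzbmmbz" -> "cmwceppec" -> "cmwcppc"
  "mvkjhxslajs" -> "sjalsxhjkvm" -> "sjlsxhjkvm" -> "vmovakmnyp" -> "vmvkmnyp"
  "kttmxivmfijf" -> "fjifmvixmttk" -> "fjfmvxmttk" -> "imipyapwwn" -> "mpypwwn"
  "yskifvpldvy" -> "yvdlpvfiksy" -> "yvdlpvfksy" -> "bygosyinvb" -> "bygsynvb"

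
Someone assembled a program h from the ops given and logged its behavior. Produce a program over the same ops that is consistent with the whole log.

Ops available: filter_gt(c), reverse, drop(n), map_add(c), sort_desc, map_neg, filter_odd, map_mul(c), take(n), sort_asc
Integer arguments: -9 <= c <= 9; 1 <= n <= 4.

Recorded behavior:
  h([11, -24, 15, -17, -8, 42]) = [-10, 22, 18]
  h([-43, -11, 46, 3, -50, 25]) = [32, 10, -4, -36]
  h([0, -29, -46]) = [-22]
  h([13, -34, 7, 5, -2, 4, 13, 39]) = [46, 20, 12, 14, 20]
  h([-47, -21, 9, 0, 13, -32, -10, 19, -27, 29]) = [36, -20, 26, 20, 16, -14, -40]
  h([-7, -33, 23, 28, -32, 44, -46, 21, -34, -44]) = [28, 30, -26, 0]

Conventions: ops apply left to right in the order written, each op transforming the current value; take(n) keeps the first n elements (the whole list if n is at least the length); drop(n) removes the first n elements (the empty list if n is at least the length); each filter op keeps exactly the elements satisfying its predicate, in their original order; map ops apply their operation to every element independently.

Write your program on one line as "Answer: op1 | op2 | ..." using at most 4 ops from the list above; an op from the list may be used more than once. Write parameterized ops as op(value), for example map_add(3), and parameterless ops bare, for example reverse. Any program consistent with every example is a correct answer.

map_add(-2) | reverse | filter_odd | map_add(9)

Check, running the answer program on each example:
  [11, -24, 15, -17, -8, 42] -> [9, -26, 13, -19, -10, 40] -> [40, -10, -19, 13, -26, 9] -> [-19, 13, 9] -> [-10, 22, 18]
  [-43, -11, 46, 3, -50, 25] -> [-45, -13, 44, 1, -52, 23] -> [23, -52, 1, 44, -13, -45] -> [23, 1, -13, -45] -> [32, 10, -4, -36]
  [0, -29, -46] -> [-2, -31, -48] -> [-48, -31, -2] -> [-31] -> [-22]
  [13, -34, 7, 5, -2, 4, 13, 39] -> [11, -36, 5, 3, -4, 2, 11, 37] -> [37, 11, 2, -4, 3, 5, -36, 11] -> [37, 11, 3, 5, 11] -> [46, 20, 12, 14, 20]
  [-47, -21, 9, 0, 13, -32, -10, 19, -27, 29] -> [-49, -23, 7, -2, 11, -34, -12, 17, -29, 27] -> [27, -29, 17, -12, -34, 11, -2, 7, -23, -49] -> [27, -29, 17, 11, 7, -23, -49] -> [36, -20, 26, 20, 16, -14, -40]
  [-7, -33, 23, 28, -32, 44, -46, 21, -34, -44] -> [-9, -35, 21, 26, -34, 42, -48, 19, -36, -46] -> [-46, -36, 19, -48, 42, -34, 26, 21, -35, -9] -> [19, 21, -35, -9] -> [28, 30, -26, 0]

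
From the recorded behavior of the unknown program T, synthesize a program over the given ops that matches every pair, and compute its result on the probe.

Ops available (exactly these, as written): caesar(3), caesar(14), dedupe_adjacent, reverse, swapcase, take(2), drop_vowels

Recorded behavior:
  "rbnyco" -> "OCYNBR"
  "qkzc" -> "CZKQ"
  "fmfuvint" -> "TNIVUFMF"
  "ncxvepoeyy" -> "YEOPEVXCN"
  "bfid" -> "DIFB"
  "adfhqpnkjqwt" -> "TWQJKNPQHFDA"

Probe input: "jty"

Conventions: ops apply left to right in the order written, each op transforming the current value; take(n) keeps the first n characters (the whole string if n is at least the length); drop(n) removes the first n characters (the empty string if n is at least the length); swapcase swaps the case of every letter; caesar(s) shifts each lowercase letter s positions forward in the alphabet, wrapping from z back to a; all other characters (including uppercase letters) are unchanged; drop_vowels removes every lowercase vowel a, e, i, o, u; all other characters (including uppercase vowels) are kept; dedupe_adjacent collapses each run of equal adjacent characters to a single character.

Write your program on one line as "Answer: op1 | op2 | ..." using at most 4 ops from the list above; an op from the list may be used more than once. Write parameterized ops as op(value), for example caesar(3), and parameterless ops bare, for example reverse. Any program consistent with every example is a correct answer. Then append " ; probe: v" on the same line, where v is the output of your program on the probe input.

reverse | dedupe_adjacent | swapcase ; probe: "YTJ"

Check, running the answer program on each example:
  "rbnyco" -> "ocynbr" -> "ocynbr" -> "OCYNBR"
  "qkzc" -> "czkq" -> "czkq" -> "CZKQ"
  "fmfuvint" -> "tnivufmf" -> "tnivufmf" -> "TNIVUFMF"
  "ncxvepoeyy" -> "yyeopevxcn" -> "yeopevxcn" -> "YEOPEVXCN"
  "bfid" -> "difb" -> "difb" -> "DIFB"
  "adfhqpnkjqwt" -> "twqjknpqhfda" -> "twqjknpqhfda" -> "TWQJKNPQHFDA"
  probe: "jty" -> "ytj" -> "ytj" -> "YTJ"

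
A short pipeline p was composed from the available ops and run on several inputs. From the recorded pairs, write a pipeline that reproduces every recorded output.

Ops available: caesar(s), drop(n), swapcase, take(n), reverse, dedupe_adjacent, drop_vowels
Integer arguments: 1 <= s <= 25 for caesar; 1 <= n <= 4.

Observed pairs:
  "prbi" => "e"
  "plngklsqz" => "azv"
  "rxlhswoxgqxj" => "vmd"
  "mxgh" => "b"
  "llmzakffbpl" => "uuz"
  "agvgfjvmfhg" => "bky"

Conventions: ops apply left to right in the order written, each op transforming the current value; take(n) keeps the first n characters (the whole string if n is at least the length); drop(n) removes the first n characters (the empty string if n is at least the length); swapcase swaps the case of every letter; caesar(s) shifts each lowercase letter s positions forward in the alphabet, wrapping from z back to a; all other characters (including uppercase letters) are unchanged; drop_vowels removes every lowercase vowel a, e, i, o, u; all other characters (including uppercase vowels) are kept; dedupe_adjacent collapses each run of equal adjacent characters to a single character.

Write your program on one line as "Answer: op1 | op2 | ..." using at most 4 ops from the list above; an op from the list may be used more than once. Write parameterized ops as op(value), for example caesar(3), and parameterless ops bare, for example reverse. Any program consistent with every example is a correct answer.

reverse | drop(3) | take(3) | caesar(15)

Check, running the answer program on each example:
  "prbi" -> "ibrp" -> "p" -> "p" -> "e"
  "plngklsqz" -> "zqslkgnlp" -> "lkgnlp" -> "lkg" -> "azv"
  "rxlhswoxgqxj" -> "jxqgxowshlxr" -> "gxowshlxr" -> "gxo" -> "vmd"
  "mxgh" -> "hgxm" -> "m" -> "m" -> "b"
  "llmzakffbpl" -> "lpbffkazmll" -> "ffkazmll" -> "ffk" -> "uuz"
  "agvgfjvmfhg" -> "ghfmvjfgvga" -> "mvjfgvga" -> "mvj" -> "bky"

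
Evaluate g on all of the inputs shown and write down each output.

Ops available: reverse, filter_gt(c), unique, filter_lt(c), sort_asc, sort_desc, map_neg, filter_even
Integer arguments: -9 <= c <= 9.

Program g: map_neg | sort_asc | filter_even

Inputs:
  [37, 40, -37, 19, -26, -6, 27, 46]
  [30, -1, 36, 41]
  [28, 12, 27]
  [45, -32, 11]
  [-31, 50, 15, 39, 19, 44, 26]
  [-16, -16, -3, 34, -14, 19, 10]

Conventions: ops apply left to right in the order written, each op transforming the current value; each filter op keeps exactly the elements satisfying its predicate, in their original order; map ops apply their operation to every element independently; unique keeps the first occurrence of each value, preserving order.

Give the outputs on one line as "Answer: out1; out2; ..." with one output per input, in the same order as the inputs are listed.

Execution, op by op:
  [37, 40, -37, 19, -26, -6, 27, 46] -> [-37, -40, 37, -19, 26, 6, -27, -46] -> [-46, -40, -37, -27, -19, 6, 26, 37] -> [-46, -40, 6, 26]
  [30, -1, 36, 41] -> [-30, 1, -36, -41] -> [-41, -36, -30, 1] -> [-36, -30]
  [28, 12, 27] -> [-28, -12, -27] -> [-28, -27, -12] -> [-28, -12]
  [45, -32, 11] -> [-45, 32, -11] -> [-45, -11, 32] -> [32]
  [-31, 50, 15, 39, 19, 44, 26] -> [31, -50, -15, -39, -19, -44, -26] -> [-50, -44, -39, -26, -19, -15, 31] -> [-50, -44, -26]
  [-16, -16, -3, 34, -14, 19, 10] -> [16, 16, 3, -34, 14, -19, -10] -> [-34, -19, -10, 3, 14, 16, 16] -> [-34, -10, 14, 16, 16]

[-46, -40, 6, 26]; [-36, -30]; [-28, -12]; [32]; [-50, -44, -26]; [-34, -10, 14, 16, 16]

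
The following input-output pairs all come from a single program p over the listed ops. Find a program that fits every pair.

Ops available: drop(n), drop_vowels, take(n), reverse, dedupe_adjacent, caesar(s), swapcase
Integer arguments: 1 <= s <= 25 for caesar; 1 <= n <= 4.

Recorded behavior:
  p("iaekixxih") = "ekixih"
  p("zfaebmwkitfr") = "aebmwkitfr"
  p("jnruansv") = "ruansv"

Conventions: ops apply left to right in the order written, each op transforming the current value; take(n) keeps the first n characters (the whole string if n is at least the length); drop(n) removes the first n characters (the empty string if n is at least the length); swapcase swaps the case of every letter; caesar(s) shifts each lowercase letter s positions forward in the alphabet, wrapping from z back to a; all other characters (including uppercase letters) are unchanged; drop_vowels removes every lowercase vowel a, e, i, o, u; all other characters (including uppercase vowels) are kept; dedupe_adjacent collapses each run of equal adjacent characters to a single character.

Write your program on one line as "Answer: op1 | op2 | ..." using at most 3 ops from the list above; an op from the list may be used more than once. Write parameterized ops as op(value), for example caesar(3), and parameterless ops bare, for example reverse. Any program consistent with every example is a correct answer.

dedupe_adjacent | drop(2)

Check, running the answer program on each example:
  "iaekixxih" -> "iaekixih" -> "ekixih"
  "zfaebmwkitfr" -> "zfaebmwkitfr" -> "aebmwkitfr"
  "jnruansv" -> "jnruansv" -> "ruansv"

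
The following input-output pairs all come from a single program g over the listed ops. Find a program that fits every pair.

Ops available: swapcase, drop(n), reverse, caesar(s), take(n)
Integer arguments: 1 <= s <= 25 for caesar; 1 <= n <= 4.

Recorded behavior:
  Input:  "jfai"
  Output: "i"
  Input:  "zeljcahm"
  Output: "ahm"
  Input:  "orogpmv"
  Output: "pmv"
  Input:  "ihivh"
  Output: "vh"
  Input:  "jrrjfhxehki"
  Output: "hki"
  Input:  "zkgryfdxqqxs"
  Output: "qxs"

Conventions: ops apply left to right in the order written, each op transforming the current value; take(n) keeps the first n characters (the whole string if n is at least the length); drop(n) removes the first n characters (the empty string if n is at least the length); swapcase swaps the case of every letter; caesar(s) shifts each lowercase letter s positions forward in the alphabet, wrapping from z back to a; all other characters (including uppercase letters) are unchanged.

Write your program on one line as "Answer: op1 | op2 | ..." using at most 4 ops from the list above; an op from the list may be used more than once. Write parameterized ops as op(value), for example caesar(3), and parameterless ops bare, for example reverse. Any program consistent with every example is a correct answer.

drop(3) | reverse | take(3) | reverse

Check, running the answer program on each example:
  "jfai" -> "i" -> "i" -> "i" -> "i"
  "zeljcahm" -> "jcahm" -> "mhacj" -> "mha" -> "ahm"
  "orogpmv" -> "gpmv" -> "vmpg" -> "vmp" -> "pmv"
  "ihivh" -> "vh" -> "hv" -> "hv" -> "vh"
  "jrrjfhxehki" -> "jfhxehki" -> "ikhexhfj" -> "ikh" -> "hki"
  "zkgryfdxqqxs" -> "ryfdxqqxs" -> "sxqqxdfyr" -> "sxq" -> "qxs"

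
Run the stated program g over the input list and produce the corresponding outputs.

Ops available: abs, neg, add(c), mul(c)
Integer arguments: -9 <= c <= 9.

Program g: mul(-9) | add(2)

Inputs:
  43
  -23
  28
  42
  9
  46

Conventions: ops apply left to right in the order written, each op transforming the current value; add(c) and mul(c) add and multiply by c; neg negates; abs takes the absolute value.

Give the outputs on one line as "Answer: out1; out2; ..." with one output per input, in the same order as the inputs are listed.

Execution, op by op:
  43 -> -387 -> -385
  -23 -> 207 -> 209
  28 -> -252 -> -250
  42 -> -378 -> -376
  9 -> -81 -> -79
  46 -> -414 -> -412

-385; 209; -250; -376; -79; -412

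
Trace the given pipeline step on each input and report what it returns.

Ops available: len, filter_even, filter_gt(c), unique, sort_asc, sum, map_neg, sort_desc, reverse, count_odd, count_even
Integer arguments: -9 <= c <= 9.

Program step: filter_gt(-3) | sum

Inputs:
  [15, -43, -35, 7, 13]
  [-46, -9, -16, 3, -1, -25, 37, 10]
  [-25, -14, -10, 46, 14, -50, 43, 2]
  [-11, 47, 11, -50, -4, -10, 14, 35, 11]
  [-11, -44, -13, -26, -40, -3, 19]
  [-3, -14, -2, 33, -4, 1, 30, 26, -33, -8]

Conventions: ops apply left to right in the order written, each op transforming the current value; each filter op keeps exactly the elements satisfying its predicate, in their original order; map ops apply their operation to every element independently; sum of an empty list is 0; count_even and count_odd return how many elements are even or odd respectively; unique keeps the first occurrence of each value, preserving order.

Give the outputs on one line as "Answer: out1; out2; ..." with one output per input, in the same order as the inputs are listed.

Execution, op by op:
  [15, -43, -35, 7, 13] -> [15, 7, 13] -> 35
  [-46, -9, -16, 3, -1, -25, 37, 10] -> [3, -1, 37, 10] -> 49
  [-25, -14, -10, 46, 14, -50, 43, 2] -> [46, 14, 43, 2] -> 105
  [-11, 47, 11, -50, -4, -10, 14, 35, 11] -> [47, 11, 14, 35, 11] -> 118
  [-11, -44, -13, -26, -40, -3, 19] -> [19] -> 19
  [-3, -14, -2, 33, -4, 1, 30, 26, -33, -8] -> [-2, 33, 1, 30, 26] -> 88

35; 49; 105; 118; 19; 88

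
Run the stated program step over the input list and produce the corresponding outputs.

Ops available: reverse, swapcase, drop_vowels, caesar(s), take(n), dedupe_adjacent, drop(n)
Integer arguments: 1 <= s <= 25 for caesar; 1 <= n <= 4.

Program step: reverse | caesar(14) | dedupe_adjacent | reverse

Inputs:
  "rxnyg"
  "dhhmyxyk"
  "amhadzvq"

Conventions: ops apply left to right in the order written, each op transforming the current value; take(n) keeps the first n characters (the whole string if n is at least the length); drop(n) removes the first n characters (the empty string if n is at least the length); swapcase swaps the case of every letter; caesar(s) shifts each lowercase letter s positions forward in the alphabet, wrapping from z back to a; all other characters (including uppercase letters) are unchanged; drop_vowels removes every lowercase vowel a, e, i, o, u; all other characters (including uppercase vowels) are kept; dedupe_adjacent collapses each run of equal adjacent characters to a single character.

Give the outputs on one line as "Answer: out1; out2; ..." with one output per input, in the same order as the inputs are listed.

Execution, op by op:
  "rxnyg" -> "gynxr" -> "umblf" -> "umblf" -> "flbmu"
  "dhhmyxyk" -> "kyxymhhd" -> "ymlmavvr" -> "ymlmavr" -> "rvamlmy"
  "amhadzvq" -> "qvzdahma" -> "ejnrovao" -> "ejnrovao" -> "oavornje"

"flbmu"; "rvamlmy"; "oavornje"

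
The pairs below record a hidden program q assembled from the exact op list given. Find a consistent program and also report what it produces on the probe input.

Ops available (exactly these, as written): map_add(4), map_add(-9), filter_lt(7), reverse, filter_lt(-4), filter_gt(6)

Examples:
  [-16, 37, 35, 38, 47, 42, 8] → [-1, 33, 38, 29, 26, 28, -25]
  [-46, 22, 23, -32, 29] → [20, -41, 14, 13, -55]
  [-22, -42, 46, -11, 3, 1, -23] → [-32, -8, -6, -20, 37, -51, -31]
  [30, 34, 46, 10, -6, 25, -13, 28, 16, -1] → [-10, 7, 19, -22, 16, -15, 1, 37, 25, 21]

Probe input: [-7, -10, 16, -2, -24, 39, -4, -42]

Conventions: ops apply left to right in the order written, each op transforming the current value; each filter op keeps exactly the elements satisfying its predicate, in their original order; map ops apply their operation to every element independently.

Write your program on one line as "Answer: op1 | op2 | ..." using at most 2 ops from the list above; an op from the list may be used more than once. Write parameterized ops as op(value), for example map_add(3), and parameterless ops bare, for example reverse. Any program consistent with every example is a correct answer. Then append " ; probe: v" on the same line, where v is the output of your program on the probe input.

map_add(-9) | reverse ; probe: [-51, -13, 30, -33, -11, 7, -19, -16]

Check, running the answer program on each example:
  [-16, 37, 35, 38, 47, 42, 8] -> [-25, 28, 26, 29, 38, 33, -1] -> [-1, 33, 38, 29, 26, 28, -25]
  [-46, 22, 23, -32, 29] -> [-55, 13, 14, -41, 20] -> [20, -41, 14, 13, -55]
  [-22, -42, 46, -11, 3, 1, -23] -> [-31, -51, 37, -20, -6, -8, -32] -> [-32, -8, -6, -20, 37, -51, -31]
  [30, 34, 46, 10, -6, 25, -13, 28, 16, -1] -> [21, 25, 37, 1, -15, 16, -22, 19, 7, -10] -> [-10, 7, 19, -22, 16, -15, 1, 37, 25, 21]
  probe: [-7, -10, 16, -2, -24, 39, -4, -42] -> [-16, -19, 7, -11, -33, 30, -13, -51] -> [-51, -13, 30, -33, -11, 7, -19, -16]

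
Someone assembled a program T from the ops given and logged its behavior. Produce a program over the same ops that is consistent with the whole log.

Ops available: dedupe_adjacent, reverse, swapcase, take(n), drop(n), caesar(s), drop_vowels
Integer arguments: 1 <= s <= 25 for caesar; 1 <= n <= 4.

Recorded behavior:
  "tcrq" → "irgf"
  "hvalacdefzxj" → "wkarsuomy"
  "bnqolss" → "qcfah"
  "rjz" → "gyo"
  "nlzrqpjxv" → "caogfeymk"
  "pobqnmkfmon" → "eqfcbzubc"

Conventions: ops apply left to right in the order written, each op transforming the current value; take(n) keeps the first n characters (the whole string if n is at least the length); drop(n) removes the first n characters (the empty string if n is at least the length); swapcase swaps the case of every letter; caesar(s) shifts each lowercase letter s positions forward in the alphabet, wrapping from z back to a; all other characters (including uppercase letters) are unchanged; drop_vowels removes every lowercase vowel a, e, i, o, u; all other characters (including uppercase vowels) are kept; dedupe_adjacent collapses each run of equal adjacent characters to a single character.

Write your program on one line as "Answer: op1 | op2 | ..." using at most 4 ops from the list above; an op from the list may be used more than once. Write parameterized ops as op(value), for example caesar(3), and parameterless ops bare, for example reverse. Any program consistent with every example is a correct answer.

dedupe_adjacent | drop_vowels | caesar(15)

Check, running the answer program on each example:
  "tcrq" -> "tcrq" -> "tcrq" -> "irgf"
  "hvalacdefzxj" -> "hvalacdefzxj" -> "hvlcdfzxj" -> "wkarsuomy"
  "bnqolss" -> "bnqols" -> "bnqls" -> "qcfah"
  "rjz" -> "rjz" -> "rjz" -> "gyo"
  "nlzrqpjxv" -> "nlzrqpjxv" -> "nlzrqpjxv" -> "caogfeymk"
  "pobqnmkfmon" -> "pobqnmkfmon" -> "pbqnmkfmn" -> "eqfcbzubc"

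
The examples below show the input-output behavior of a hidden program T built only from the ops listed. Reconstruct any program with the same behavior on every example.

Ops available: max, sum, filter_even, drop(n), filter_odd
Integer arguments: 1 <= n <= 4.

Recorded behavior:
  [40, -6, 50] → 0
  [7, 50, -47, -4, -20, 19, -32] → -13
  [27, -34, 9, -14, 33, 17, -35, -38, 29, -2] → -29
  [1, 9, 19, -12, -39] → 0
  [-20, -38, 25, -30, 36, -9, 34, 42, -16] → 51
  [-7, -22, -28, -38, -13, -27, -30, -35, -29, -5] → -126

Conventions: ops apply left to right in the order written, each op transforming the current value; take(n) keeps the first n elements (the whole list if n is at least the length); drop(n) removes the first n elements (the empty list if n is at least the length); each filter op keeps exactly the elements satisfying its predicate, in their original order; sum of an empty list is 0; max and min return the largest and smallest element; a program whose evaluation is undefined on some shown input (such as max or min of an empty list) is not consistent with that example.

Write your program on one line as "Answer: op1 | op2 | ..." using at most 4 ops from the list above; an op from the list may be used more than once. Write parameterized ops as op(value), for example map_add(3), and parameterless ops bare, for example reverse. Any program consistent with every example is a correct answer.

drop(4) | drop(1) | sum

Check, running the answer program on each example:
  [40, -6, 50] -> [] -> [] -> 0
  [7, 50, -47, -4, -20, 19, -32] -> [-20, 19, -32] -> [19, -32] -> -13
  [27, -34, 9, -14, 33, 17, -35, -38, 29, -2] -> [33, 17, -35, -38, 29, -2] -> [17, -35, -38, 29, -2] -> -29
  [1, 9, 19, -12, -39] -> [-39] -> [] -> 0
  [-20, -38, 25, -30, 36, -9, 34, 42, -16] -> [36, -9, 34, 42, -16] -> [-9, 34, 42, -16] -> 51
  [-7, -22, -28, -38, -13, -27, -30, -35, -29, -5] -> [-13, -27, -30, -35, -29, -5] -> [-27, -30, -35, -29, -5] -> -126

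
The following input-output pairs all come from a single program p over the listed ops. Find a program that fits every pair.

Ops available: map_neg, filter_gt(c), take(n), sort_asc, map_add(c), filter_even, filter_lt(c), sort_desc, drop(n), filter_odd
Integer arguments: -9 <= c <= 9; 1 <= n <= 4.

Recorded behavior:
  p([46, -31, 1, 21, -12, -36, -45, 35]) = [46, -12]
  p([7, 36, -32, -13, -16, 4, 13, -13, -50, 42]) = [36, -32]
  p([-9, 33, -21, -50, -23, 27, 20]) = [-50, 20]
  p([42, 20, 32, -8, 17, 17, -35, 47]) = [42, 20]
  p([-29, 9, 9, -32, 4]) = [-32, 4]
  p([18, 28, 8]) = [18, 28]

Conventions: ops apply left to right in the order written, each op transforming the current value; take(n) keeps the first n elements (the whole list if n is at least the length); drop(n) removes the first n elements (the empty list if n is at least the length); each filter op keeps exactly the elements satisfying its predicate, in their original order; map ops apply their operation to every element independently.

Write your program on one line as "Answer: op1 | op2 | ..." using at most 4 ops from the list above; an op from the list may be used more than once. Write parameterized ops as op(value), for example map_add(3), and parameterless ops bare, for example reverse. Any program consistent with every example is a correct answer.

map_neg | filter_even | take(2) | map_neg

Check, running the answer program on each example:
  [46, -31, 1, 21, -12, -36, -45, 35] -> [-46, 31, -1, -21, 12, 36, 45, -35] -> [-46, 12, 36] -> [-46, 12] -> [46, -12]
  [7, 36, -32, -13, -16, 4, 13, -13, -50, 42] -> [-7, -36, 32, 13, 16, -4, -13, 13, 50, -42] -> [-36, 32, 16, -4, 50, -42] -> [-36, 32] -> [36, -32]
  [-9, 33, -21, -50, -23, 27, 20] -> [9, -33, 21, 50, 23, -27, -20] -> [50, -20] -> [50, -20] -> [-50, 20]
  [42, 20, 32, -8, 17, 17, -35, 47] -> [-42, -20, -32, 8, -17, -17, 35, -47] -> [-42, -20, -32, 8] -> [-42, -20] -> [42, 20]
  [-29, 9, 9, -32, 4] -> [29, -9, -9, 32, -4] -> [32, -4] -> [32, -4] -> [-32, 4]
  [18, 28, 8] -> [-18, -28, -8] -> [-18, -28, -8] -> [-18, -28] -> [18, 28]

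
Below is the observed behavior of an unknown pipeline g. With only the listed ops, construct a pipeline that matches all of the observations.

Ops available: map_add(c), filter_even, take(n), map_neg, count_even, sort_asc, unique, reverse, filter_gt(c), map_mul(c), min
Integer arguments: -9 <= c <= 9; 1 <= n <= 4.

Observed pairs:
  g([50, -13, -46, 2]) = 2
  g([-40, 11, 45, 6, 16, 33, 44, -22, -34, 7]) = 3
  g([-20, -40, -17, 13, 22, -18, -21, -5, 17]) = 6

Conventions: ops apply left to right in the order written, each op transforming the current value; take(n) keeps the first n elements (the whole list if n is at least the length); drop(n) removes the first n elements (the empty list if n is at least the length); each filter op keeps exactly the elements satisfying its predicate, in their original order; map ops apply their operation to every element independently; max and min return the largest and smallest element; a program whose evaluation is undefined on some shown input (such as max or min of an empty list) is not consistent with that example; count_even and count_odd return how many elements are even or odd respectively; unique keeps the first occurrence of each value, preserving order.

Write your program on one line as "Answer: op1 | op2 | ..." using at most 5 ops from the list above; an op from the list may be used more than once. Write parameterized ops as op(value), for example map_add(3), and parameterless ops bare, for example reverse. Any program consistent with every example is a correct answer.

map_mul(-5) | map_mul(8) | filter_gt(8) | count_even

Check, running the answer program on each example:
  [50, -13, -46, 2] -> [-250, 65, 230, -10] -> [-2000, 520, 1840, -80] -> [520, 1840] -> 2
  [-40, 11, 45, 6, 16, 33, 44, -22, -34, 7] -> [200, -55, -225, -30, -80, -165, -220, 110, 170, -35] -> [1600, -440, -1800, -240, -640, -1320, -1760, 880, 1360, -280] -> [1600, 880, 1360] -> 3
  [-20, -40, -17, 13, 22, -18, -21, -5, 17] -> [100, 200, 85, -65, -110, 90, 105, 25, -85] -> [800, 1600, 680, -520, -880, 720, 840, 200, -680] -> [800, 1600, 680, 720, 840, 200] -> 6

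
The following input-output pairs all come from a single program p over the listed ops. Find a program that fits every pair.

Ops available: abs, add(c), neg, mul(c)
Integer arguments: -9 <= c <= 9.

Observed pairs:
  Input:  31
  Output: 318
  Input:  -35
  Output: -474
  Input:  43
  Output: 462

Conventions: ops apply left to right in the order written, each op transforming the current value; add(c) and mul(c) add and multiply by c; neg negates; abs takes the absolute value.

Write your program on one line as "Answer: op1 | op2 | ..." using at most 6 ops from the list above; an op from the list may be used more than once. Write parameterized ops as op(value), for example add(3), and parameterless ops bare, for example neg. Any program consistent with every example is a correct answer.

add(-5) | mul(6) | add(8) | add(-5) | mul(2)

Check, running the answer program on each example:
  31 -> 26 -> 156 -> 164 -> 159 -> 318
  -35 -> -40 -> -240 -> -232 -> -237 -> -474
  43 -> 38 -> 228 -> 236 -> 231 -> 462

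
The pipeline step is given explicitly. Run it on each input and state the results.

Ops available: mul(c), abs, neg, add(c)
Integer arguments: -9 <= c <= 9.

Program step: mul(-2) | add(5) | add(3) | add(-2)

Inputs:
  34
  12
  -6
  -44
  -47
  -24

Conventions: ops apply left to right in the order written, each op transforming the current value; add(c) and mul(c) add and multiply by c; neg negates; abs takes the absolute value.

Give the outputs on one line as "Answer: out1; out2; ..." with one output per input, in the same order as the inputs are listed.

Execution, op by op:
  34 -> -68 -> -63 -> -60 -> -62
  12 -> -24 -> -19 -> -16 -> -18
  -6 -> 12 -> 17 -> 20 -> 18
  -44 -> 88 -> 93 -> 96 -> 94
  -47 -> 94 -> 99 -> 102 -> 100
  -24 -> 48 -> 53 -> 56 -> 54

-62; -18; 18; 94; 100; 54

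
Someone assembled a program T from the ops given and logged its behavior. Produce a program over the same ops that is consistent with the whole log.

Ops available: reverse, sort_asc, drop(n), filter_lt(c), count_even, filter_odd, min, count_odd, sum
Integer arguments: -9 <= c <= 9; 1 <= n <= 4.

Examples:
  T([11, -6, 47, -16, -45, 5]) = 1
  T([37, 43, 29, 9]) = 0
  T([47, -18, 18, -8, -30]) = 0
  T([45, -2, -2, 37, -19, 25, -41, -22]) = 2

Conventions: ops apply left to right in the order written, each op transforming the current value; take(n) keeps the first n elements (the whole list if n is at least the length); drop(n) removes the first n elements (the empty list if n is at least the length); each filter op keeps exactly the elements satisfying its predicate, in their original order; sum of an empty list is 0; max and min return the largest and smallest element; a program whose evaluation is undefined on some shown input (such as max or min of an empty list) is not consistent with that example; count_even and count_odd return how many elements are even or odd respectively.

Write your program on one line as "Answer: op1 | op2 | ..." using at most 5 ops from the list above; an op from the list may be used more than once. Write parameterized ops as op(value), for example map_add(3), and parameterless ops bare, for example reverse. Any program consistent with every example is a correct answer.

drop(2) | filter_lt(-4) | reverse | count_odd

Check, running the answer program on each example:
  [11, -6, 47, -16, -45, 5] -> [47, -16, -45, 5] -> [-16, -45] -> [-45, -16] -> 1
  [37, 43, 29, 9] -> [29, 9] -> [] -> [] -> 0
  [47, -18, 18, -8, -30] -> [18, -8, -30] -> [-8, -30] -> [-30, -8] -> 0
  [45, -2, -2, 37, -19, 25, -41, -22] -> [-2, 37, -19, 25, -41, -22] -> [-19, -41, -22] -> [-22, -41, -19] -> 2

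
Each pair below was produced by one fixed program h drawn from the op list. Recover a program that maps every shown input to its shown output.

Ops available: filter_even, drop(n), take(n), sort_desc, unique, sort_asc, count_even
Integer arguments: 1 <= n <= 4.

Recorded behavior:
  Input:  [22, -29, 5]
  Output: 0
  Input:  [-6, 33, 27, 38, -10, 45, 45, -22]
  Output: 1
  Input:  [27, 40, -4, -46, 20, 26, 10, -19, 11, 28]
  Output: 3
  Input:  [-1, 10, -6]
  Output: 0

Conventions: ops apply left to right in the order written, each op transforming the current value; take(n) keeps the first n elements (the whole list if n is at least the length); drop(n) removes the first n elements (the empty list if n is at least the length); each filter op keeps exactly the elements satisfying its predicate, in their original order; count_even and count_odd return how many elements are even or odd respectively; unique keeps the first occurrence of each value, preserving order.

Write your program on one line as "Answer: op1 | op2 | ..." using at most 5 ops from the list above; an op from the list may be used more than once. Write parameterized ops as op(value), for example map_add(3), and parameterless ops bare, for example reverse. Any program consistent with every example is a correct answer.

unique | drop(3) | drop(2) | sort_desc | count_even

Check, running the answer program on each example:
  [22, -29, 5] -> [22, -29, 5] -> [] -> [] -> [] -> 0
  [-6, 33, 27, 38, -10, 45, 45, -22] -> [-6, 33, 27, 38, -10, 45, -22] -> [38, -10, 45, -22] -> [45, -22] -> [45, -22] -> 1
  [27, 40, -4, -46, 20, 26, 10, -19, 11, 28] -> [27, 40, -4, -46, 20, 26, 10, -19, 11, 28] -> [-46, 20, 26, 10, -19, 11, 28] -> [26, 10, -19, 11, 28] -> [28, 26, 11, 10, -19] -> 3
  [-1, 10, -6] -> [-1, 10, -6] -> [] -> [] -> [] -> 0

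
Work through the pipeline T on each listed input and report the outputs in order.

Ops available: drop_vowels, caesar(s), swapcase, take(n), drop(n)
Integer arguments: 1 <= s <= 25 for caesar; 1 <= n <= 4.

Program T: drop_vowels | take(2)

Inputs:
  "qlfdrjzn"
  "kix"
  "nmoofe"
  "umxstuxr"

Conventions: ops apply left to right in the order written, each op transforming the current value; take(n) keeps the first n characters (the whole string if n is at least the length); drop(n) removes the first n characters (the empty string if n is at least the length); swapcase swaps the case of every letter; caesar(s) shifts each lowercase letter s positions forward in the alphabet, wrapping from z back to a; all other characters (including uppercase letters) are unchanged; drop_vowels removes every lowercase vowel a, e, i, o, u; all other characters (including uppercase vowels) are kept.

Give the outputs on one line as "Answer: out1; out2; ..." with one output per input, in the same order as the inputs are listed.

"ql"; "kx"; "nm"; "mx"

Execution, op by op:
  "qlfdrjzn" -> "qlfdrjzn" -> "ql"
  "kix" -> "kx" -> "kx"
  "nmoofe" -> "nmf" -> "nm"
  "umxstuxr" -> "mxstxr" -> "mx"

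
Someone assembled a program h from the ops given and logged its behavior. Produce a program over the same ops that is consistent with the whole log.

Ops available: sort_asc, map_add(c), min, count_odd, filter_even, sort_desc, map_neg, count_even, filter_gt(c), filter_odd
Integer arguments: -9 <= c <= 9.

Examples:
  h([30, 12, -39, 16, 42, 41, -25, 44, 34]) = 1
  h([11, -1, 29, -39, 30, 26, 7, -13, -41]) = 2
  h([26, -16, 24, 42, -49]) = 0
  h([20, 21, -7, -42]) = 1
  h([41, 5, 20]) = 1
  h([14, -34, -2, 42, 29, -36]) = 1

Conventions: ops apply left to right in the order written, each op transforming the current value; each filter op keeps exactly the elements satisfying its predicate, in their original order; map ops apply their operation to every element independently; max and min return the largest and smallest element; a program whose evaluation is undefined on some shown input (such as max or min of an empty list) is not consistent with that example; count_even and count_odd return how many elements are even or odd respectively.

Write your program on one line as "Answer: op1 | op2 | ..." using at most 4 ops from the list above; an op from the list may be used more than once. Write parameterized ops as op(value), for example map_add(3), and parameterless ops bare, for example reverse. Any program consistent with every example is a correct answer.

filter_gt(7) | sort_asc | filter_odd | count_odd

Check, running the answer program on each example:
  [30, 12, -39, 16, 42, 41, -25, 44, 34] -> [30, 12, 16, 42, 41, 44, 34] -> [12, 16, 30, 34, 41, 42, 44] -> [41] -> 1
  [11, -1, 29, -39, 30, 26, 7, -13, -41] -> [11, 29, 30, 26] -> [11, 26, 29, 30] -> [11, 29] -> 2
  [26, -16, 24, 42, -49] -> [26, 24, 42] -> [24, 26, 42] -> [] -> 0
  [20, 21, -7, -42] -> [20, 21] -> [20, 21] -> [21] -> 1
  [41, 5, 20] -> [41, 20] -> [20, 41] -> [41] -> 1
  [14, -34, -2, 42, 29, -36] -> [14, 42, 29] -> [14, 29, 42] -> [29] -> 1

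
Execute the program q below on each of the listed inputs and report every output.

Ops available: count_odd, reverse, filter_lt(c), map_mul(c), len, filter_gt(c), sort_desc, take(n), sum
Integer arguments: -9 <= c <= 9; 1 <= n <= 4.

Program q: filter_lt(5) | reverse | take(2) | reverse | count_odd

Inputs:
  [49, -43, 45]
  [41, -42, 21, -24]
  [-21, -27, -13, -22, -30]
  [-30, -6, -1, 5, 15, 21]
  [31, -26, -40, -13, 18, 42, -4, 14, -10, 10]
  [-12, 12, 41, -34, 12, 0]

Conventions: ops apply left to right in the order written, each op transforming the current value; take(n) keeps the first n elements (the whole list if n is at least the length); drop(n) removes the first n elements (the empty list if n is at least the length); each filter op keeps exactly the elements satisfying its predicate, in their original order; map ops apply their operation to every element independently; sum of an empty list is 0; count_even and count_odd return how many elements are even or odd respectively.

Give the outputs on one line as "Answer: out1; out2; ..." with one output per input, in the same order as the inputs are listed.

1; 0; 0; 1; 0; 0

Execution, op by op:
  [49, -43, 45] -> [-43] -> [-43] -> [-43] -> [-43] -> 1
  [41, -42, 21, -24] -> [-42, -24] -> [-24, -42] -> [-24, -42] -> [-42, -24] -> 0
  [-21, -27, -13, -22, -30] -> [-21, -27, -13, -22, -30] -> [-30, -22, -13, -27, -21] -> [-30, -22] -> [-22, -30] -> 0
  [-30, -6, -1, 5, 15, 21] -> [-30, -6, -1] -> [-1, -6, -30] -> [-1, -6] -> [-6, -1] -> 1
  [31, -26, -40, -13, 18, 42, -4, 14, -10, 10] -> [-26, -40, -13, -4, -10] -> [-10, -4, -13, -40, -26] -> [-10, -4] -> [-4, -10] -> 0
  [-12, 12, 41, -34, 12, 0] -> [-12, -34, 0] -> [0, -34, -12] -> [0, -34] -> [-34, 0] -> 0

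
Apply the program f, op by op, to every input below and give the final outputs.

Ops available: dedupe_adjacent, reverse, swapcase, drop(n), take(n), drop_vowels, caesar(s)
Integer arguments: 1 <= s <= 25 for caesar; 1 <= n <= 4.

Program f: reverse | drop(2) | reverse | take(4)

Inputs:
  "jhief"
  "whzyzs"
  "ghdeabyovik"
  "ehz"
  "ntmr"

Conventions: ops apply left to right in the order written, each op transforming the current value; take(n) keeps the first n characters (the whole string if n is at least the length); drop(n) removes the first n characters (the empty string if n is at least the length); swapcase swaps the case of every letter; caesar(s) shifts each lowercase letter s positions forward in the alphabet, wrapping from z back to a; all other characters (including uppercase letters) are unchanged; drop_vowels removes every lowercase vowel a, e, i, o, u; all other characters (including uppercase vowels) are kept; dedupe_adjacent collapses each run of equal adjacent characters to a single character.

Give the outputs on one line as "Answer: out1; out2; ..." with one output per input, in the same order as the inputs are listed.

"jhi"; "whzy"; "ghde"; "e"; "nt"

Execution, op by op:
  "jhief" -> "feihj" -> "ihj" -> "jhi" -> "jhi"
  "whzyzs" -> "szyzhw" -> "yzhw" -> "whzy" -> "whzy"
  "ghdeabyovik" -> "kivoybaedhg" -> "voybaedhg" -> "ghdeabyov" -> "ghde"
  "ehz" -> "zhe" -> "e" -> "e" -> "e"
  "ntmr" -> "rmtn" -> "tn" -> "nt" -> "nt"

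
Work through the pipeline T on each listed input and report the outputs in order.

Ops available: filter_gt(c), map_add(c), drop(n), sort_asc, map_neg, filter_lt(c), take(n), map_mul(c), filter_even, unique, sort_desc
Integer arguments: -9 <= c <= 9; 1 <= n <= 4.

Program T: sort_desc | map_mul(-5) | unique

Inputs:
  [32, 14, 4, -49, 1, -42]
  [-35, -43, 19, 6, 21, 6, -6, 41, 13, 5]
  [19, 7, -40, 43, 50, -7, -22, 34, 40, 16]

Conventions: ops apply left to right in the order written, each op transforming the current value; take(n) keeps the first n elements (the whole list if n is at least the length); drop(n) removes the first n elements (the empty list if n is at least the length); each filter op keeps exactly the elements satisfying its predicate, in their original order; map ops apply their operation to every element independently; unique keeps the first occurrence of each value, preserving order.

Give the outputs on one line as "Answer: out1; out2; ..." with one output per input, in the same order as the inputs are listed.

Execution, op by op:
  [32, 14, 4, -49, 1, -42] -> [32, 14, 4, 1, -42, -49] -> [-160, -70, -20, -5, 210, 245] -> [-160, -70, -20, -5, 210, 245]
  [-35, -43, 19, 6, 21, 6, -6, 41, 13, 5] -> [41, 21, 19, 13, 6, 6, 5, -6, -35, -43] -> [-205, -105, -95, -65, -30, -30, -25, 30, 175, 215] -> [-205, -105, -95, -65, -30, -25, 30, 175, 215]
  [19, 7, -40, 43, 50, -7, -22, 34, 40, 16] -> [50, 43, 40, 34, 19, 16, 7, -7, -22, -40] -> [-250, -215, -200, -170, -95, -80, -35, 35, 110, 200] -> [-250, -215, -200, -170, -95, -80, -35, 35, 110, 200]

[-160, -70, -20, -5, 210, 245]; [-205, -105, -95, -65, -30, -25, 30, 175, 215]; [-250, -215, -200, -170, -95, -80, -35, 35, 110, 200]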